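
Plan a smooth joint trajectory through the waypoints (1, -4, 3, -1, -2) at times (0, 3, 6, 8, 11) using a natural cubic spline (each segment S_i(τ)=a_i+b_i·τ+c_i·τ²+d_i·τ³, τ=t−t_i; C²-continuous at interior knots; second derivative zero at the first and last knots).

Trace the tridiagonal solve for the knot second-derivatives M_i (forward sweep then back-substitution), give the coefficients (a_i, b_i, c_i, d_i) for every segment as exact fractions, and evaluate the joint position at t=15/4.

Δ: Δ0=-5/3, Δ1=7/3, Δ2=-2, Δ3=-1/3
row 1: diag=12, rhs=24; c'=1/4, d'=2
row 2: denom=10−3·1/4=37/4; d'=(-26−3·2)/(37/4)=-128/37
row 3: denom=10−2·8/37=354/37; d'=(10−2·-128/37)/(354/37)=313/177
back: M3=313/177
back: M2=-128/37−8/37·313/177=-680/177
back: M1=2−1/4·-680/177=524/177
M: M0=0, M1=524/177, M2=-680/177, M3=313/177, M4=0
seg 0: a=1, c=M0/2=0, d=(M1−M0)/(6·3)=262/1593, b=Δ0−h0·(2M0+M1)/6=-557/177
seg 1: a=-4, c=M1/2=262/177, d=(M2−M1)/(6·3)=-602/1593, b=Δ1−h1·(2M1+M2)/6=229/177
seg 2: a=3, c=M2/2=-340/177, d=(M3−M2)/(6·2)=331/708, b=Δ2−h2·(2M2+M3)/6=-5/177
seg 3: a=-1, c=M3/2=313/354, d=(M4−M3)/(6·3)=-313/3186, b=Δ3−h3·(2M3+M4)/6=-124/59
t_q=15/4 → seg 1, τ=3/4; S=-4+229/177·τ+262/177·τ²+-602/1593·τ³=-4449/1888

  seg 0: a=1 b=-557/177 c=0 d=262/1593
  seg 1: a=-4 b=229/177 c=262/177 d=-602/1593
  seg 2: a=3 b=-5/177 c=-340/177 d=331/708
  seg 3: a=-1 b=-124/59 c=313/354 d=-313/3186
S(15/4) = -4449/1888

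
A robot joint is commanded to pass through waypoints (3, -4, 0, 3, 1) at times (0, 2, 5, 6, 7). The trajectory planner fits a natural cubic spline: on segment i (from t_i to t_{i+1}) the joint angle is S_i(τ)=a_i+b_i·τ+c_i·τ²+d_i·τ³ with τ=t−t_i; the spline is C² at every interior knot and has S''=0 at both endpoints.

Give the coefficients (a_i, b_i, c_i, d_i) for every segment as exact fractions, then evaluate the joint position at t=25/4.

Δ: Δ0=-7/2, Δ1=4/3, Δ2=3, Δ3=-2
row 1: diag=10, rhs=29; c'=3/10, d'=29/10
row 2: denom=8−3·3/10=71/10; d'=(10−3·29/10)/(71/10)=13/71
row 3: denom=4−1·10/71=274/71; d'=(-30−1·13/71)/(274/71)=-2143/274
back: M3=-2143/274
back: M2=13/71−10/71·-2143/274=176/137
back: M1=29/10−3/10·176/137=689/274
M: M0=0, M1=689/274, M2=176/137, M3=-2143/274, M4=0
seg 0: a=3, c=M0/2=0, d=(M1−M0)/(6·2)=689/3288, b=Δ0−h0·(2M0+M1)/6=-1783/411
seg 1: a=-4, c=M1/2=689/548, d=(M2−M1)/(6·3)=-337/4932, b=Δ1−h1·(2M1+M2)/6=-1499/822
seg 2: a=0, c=M2/2=88/137, d=(M3−M2)/(6·1)=-2495/1644, b=Δ2−h2·(2M2+M3)/6=6371/1644
seg 3: a=3, c=M3/2=-2143/548, d=(M4−M3)/(6·1)=2143/1644, b=Δ3−h3·(2M3+M4)/6=499/822
t_q=25/4 → seg 3, τ=1/4; S=3+499/822·τ+-2143/548·τ²+2143/1644·τ³=102681/35072

  seg 0: a=3 b=-1783/411 c=0 d=689/3288
  seg 1: a=-4 b=-1499/822 c=689/548 d=-337/4932
  seg 2: a=0 b=6371/1644 c=88/137 d=-2495/1644
  seg 3: a=3 b=499/822 c=-2143/548 d=2143/1644
S(25/4) = 102681/35072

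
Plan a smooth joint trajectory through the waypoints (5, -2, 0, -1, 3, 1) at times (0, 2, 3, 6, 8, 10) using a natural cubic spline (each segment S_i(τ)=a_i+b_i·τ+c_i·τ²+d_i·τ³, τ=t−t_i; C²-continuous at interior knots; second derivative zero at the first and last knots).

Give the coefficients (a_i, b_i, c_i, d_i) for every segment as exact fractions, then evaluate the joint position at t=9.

Δ: Δ0=-7/2, Δ1=2, Δ2=-1/3, Δ3=2, Δ4=-1
row 1: diag=6, rhs=33; c'=1/6, d'=11/2
row 2: denom=8−1·1/6=47/6; d'=(-14−1·11/2)/(47/6)=-117/47
row 3: denom=10−3·18/47=416/47; d'=(14−3·-117/47)/(416/47)=1009/416
row 4: denom=8−2·47/208=785/104; d'=(-18−2·1009/416)/(785/104)=-4753/1570
back: M4=-4753/1570
back: M3=1009/416−47/208·-4753/1570=2441/785
back: M2=-117/47−18/47·2441/785=-2889/785
back: M1=11/2−1/6·-2889/785=4799/785
M: M0=0, M1=4799/785, M2=-2889/785, M3=2441/785, M4=-4753/1570, M5=0
seg 0: a=5, c=M0/2=0, d=(M1−M0)/(6·2)=4799/9420, b=Δ0−h0·(2M0+M1)/6=-26083/4710
seg 1: a=-2, c=M1/2=4799/1570, d=(M2−M1)/(6·1)=-3844/2355, b=Δ1−h1·(2M1+M2)/6=2711/4710
seg 2: a=0, c=M2/2=-2889/1570, d=(M3−M2)/(6·3)=533/1413, b=Δ2−h2·(2M2+M3)/6=8441/4710
seg 3: a=-1, c=M3/2=2441/1570, d=(M4−M3)/(6·2)=-1927/3768, b=Δ3−h3·(2M3+M4)/6=4409/4710
seg 4: a=3, c=M4/2=-4753/3140, d=(M5−M4)/(6·2)=4753/18840, b=Δ4−h4·(2M4+M5)/6=2398/2355
t_q=9 → seg 4, τ=1; S=3+2398/2355·τ+-4753/3140·τ²+4753/18840·τ³=17313/6280

  seg 0: a=5 b=-26083/4710 c=0 d=4799/9420
  seg 1: a=-2 b=2711/4710 c=4799/1570 d=-3844/2355
  seg 2: a=0 b=8441/4710 c=-2889/1570 d=533/1413
  seg 3: a=-1 b=4409/4710 c=2441/1570 d=-1927/3768
  seg 4: a=3 b=2398/2355 c=-4753/3140 d=4753/18840
S(9) = 17313/6280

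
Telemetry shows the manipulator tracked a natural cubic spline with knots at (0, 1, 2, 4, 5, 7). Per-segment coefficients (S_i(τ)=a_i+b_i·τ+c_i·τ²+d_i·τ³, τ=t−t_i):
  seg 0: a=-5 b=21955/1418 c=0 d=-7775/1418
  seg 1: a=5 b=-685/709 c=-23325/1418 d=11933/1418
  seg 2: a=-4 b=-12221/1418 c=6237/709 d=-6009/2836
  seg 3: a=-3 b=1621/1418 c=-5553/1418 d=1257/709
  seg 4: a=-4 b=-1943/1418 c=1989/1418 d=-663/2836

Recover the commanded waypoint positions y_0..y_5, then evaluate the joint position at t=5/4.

y_0 = S_0(0) = a_0 = -5
y_1 = S_1(0) = a_1 = 5
y_2 = S_2(0) = a_2 = -4
y_3 = S_3(0) = a_3 = -3
y_4 = S_4(0) = a_4 = -4
y_5 = S_4(2) = -3
t_q=5/4 is in segment 1 (τ=1/4); S_1(τ)=350473/90752

y_0=-5 y_1=5 y_2=-4 y_3=-3 y_4=-4 y_5=-3
S(5/4) = 350473/90752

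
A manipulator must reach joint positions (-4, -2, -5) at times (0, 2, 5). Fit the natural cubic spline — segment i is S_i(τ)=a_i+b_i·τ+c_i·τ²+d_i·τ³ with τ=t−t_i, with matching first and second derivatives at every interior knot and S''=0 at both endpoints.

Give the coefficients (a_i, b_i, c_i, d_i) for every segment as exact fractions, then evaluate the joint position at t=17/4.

  seg 0: a=-4 b=7/5 c=0 d=-1/10
  seg 1: a=-2 b=1/5 c=-3/5 d=1/15
S(17/4) = -245/64

Δ: Δ0=1, Δ1=-1
row 1: diag=10, rhs=-12; c'=3/10, d'=-6/5
back: M1=-6/5
M: M0=0, M1=-6/5, M2=0
seg 0: a=-4, c=M0/2=0, d=(M1−M0)/(6·2)=-1/10, b=Δ0−h0·(2M0+M1)/6=7/5
seg 1: a=-2, c=M1/2=-3/5, d=(M2−M1)/(6·3)=1/15, b=Δ1−h1·(2M1+M2)/6=1/5
t_q=17/4 → seg 1, τ=9/4; S=-2+1/5·τ+-3/5·τ²+1/15·τ³=-245/64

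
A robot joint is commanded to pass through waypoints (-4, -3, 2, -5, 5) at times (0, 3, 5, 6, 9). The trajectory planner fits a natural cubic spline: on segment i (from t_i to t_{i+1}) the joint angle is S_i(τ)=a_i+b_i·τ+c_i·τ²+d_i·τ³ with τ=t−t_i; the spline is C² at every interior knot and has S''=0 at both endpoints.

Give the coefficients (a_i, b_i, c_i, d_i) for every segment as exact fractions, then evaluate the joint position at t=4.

  seg 0: a=-4 b=-1355/876 c=0 d=61/292
  seg 1: a=-3 b=1793/438 c=549/292 d=-2345/1752
  seg 2: a=2 b=-974/219 c=-449/73 d=788/219
  seg 3: a=-5 b=-1304/219 c=339/73 d=-113/219
S(4) = 955/584

Δ: Δ0=1/3, Δ1=5/2, Δ2=-7, Δ3=10/3
row 1: diag=10, rhs=13; c'=1/5, d'=13/10
row 2: denom=6−2·1/5=28/5; d'=(-57−2·13/10)/(28/5)=-149/14
row 3: denom=8−1·5/28=219/28; d'=(62−1·-149/14)/(219/28)=678/73
back: M3=678/73
back: M2=-149/14−5/28·678/73=-898/73
back: M1=13/10−1/5·-898/73=549/146
M: M0=0, M1=549/146, M2=-898/73, M3=678/73, M4=0
seg 0: a=-4, c=M0/2=0, d=(M1−M0)/(6·3)=61/292, b=Δ0−h0·(2M0+M1)/6=-1355/876
seg 1: a=-3, c=M1/2=549/292, d=(M2−M1)/(6·2)=-2345/1752, b=Δ1−h1·(2M1+M2)/6=1793/438
seg 2: a=2, c=M2/2=-449/73, d=(M3−M2)/(6·1)=788/219, b=Δ2−h2·(2M2+M3)/6=-974/219
seg 3: a=-5, c=M3/2=339/73, d=(M4−M3)/(6·3)=-113/219, b=Δ3−h3·(2M3+M4)/6=-1304/219
t_q=4 → seg 1, τ=1; S=-3+1793/438·τ+549/292·τ²+-2345/1752·τ³=955/584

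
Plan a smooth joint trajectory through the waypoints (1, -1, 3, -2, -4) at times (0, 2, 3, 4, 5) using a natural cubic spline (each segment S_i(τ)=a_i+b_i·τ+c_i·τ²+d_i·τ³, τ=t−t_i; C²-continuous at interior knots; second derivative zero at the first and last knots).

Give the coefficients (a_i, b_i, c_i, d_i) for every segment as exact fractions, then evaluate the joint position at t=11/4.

Δ: Δ0=-1, Δ1=4, Δ2=-5, Δ3=-2
row 1: diag=6, rhs=30; c'=1/6, d'=5
row 2: denom=4−1·1/6=23/6; d'=(-54−1·5)/(23/6)=-354/23
row 3: denom=4−1·6/23=86/23; d'=(18−1·-354/23)/(86/23)=384/43
back: M3=384/43
back: M2=-354/23−6/23·384/43=-762/43
back: M1=5−1/6·-762/43=342/43
M: M0=0, M1=342/43, M2=-762/43, M3=384/43, M4=0
seg 0: a=1, c=M0/2=0, d=(M1−M0)/(6·2)=57/86, b=Δ0−h0·(2M0+M1)/6=-157/43
seg 1: a=-1, c=M1/2=171/43, d=(M2−M1)/(6·1)=-184/43, b=Δ1−h1·(2M1+M2)/6=185/43
seg 2: a=3, c=M2/2=-381/43, d=(M3−M2)/(6·1)=191/43, b=Δ2−h2·(2M2+M3)/6=-25/43
seg 3: a=-2, c=M3/2=192/43, d=(M4−M3)/(6·1)=-64/43, b=Δ3−h3·(2M3+M4)/6=-214/43
t_q=11/4 → seg 1, τ=3/4; S=-1+185/43·τ+171/43·τ²+-184/43·τ³=1829/688

  seg 0: a=1 b=-157/43 c=0 d=57/86
  seg 1: a=-1 b=185/43 c=171/43 d=-184/43
  seg 2: a=3 b=-25/43 c=-381/43 d=191/43
  seg 3: a=-2 b=-214/43 c=192/43 d=-64/43
S(11/4) = 1829/688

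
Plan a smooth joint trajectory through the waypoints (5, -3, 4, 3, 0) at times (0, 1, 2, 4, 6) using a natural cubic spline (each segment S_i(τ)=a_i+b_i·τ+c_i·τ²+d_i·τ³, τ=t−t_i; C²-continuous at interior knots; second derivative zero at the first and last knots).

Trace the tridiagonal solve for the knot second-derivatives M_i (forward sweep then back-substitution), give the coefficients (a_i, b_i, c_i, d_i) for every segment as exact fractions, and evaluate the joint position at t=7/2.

  seg 0: a=5 b=-1031/84 c=0 d=359/84
  seg 1: a=-3 b=23/42 c=359/28 d=-535/84
  seg 2: a=4 b=85/12 c=-44/7 d=419/336
  seg 3: a=3 b=-65/21 c=67/56 d=-67/336
S(7/2) = 4203/896

Δ: Δ0=-8, Δ1=7, Δ2=-1/2, Δ3=-3/2
row 1: diag=4, rhs=90; c'=1/4, d'=45/2
row 2: denom=6−1·1/4=23/4; d'=(-45−1·45/2)/(23/4)=-270/23
row 3: denom=8−2·8/23=168/23; d'=(-6−2·-270/23)/(168/23)=67/28
back: M3=67/28
back: M2=-270/23−8/23·67/28=-88/7
back: M1=45/2−1/4·-88/7=359/14
M: M0=0, M1=359/14, M2=-88/7, M3=67/28, M4=0
seg 0: a=5, c=M0/2=0, d=(M1−M0)/(6·1)=359/84, b=Δ0−h0·(2M0+M1)/6=-1031/84
seg 1: a=-3, c=M1/2=359/28, d=(M2−M1)/(6·1)=-535/84, b=Δ1−h1·(2M1+M2)/6=23/42
seg 2: a=4, c=M2/2=-44/7, d=(M3−M2)/(6·2)=419/336, b=Δ2−h2·(2M2+M3)/6=85/12
seg 3: a=3, c=M3/2=67/56, d=(M4−M3)/(6·2)=-67/336, b=Δ3−h3·(2M3+M4)/6=-65/21
t_q=7/2 → seg 2, τ=3/2; S=4+85/12·τ+-44/7·τ²+419/336·τ³=4203/896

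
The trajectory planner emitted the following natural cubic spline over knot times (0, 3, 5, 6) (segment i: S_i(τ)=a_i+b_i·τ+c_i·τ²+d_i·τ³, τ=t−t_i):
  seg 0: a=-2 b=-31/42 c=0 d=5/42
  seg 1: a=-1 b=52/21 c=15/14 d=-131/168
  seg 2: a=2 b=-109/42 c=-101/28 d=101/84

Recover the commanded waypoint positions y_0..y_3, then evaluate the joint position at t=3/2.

y_0 = S_0(0) = a_0 = -2
y_1 = S_1(0) = a_1 = -1
y_2 = S_2(0) = a_2 = 2
y_3 = S_2(1) = -3
t_q=3/2 is in segment 0 (τ=3/2); S_0(τ)=-303/112

y_0=-2 y_1=-1 y_2=2 y_3=-3
S(3/2) = -303/112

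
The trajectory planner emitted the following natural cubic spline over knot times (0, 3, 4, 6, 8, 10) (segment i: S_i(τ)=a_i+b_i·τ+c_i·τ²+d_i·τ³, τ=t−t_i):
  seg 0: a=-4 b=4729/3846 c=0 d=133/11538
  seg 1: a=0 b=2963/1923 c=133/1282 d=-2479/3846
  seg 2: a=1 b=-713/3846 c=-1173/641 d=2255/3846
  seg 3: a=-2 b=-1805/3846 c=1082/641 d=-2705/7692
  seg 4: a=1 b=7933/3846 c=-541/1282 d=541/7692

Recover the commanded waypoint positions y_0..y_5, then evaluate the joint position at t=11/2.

y_0 = S_0(0) = a_0 = -4
y_1 = S_1(0) = a_1 = 0
y_2 = S_2(0) = a_2 = 1
y_3 = S_3(0) = a_3 = -2
y_4 = S_4(0) = a_4 = 1
y_5 = S_4(2) = 4
t_q=11/2 is in segment 2 (τ=3/2); S_2(τ)=-14529/10256

y_0=-4 y_1=0 y_2=1 y_3=-2 y_4=1 y_5=4
S(11/2) = -14529/10256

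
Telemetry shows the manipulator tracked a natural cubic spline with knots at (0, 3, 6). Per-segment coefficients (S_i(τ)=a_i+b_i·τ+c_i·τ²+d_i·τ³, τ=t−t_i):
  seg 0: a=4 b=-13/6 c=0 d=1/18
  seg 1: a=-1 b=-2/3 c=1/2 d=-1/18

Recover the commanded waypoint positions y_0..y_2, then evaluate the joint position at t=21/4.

y_0 = S_0(0) = a_0 = 4
y_1 = S_1(0) = a_1 = -1
y_2 = S_1(3) = 0
t_q=21/4 is in segment 1 (τ=9/4); S_1(τ)=-77/128

y_0=4 y_1=-1 y_2=0
S(21/4) = -77/128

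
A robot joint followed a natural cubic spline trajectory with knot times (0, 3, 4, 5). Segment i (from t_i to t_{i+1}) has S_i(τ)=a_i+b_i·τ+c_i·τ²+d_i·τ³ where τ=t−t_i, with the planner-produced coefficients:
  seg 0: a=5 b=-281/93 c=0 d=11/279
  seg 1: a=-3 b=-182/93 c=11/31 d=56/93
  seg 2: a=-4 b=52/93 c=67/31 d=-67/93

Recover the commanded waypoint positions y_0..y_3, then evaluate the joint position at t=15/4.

y_0 = S_0(0) = a_0 = 5
y_1 = S_1(0) = a_1 = -3
y_2 = S_2(0) = a_2 = -4
y_3 = S_2(1) = -2
t_q=15/4 is in segment 1 (τ=3/4); S_1(τ)=-1991/496

y_0=5 y_1=-3 y_2=-4 y_3=-2
S(15/4) = -1991/496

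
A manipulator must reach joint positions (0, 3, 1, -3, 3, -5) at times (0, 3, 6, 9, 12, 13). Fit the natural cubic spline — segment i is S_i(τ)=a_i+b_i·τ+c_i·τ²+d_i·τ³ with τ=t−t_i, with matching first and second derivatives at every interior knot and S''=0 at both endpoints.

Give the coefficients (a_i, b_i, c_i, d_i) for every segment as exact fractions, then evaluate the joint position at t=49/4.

Δ: Δ0=1, Δ1=-2/3, Δ2=-4/3, Δ3=2, Δ4=-8
row 1: diag=12, rhs=-10; c'=1/4, d'=-5/6
row 2: denom=12−3·1/4=45/4; d'=(-4−3·-5/6)/(45/4)=-2/15
row 3: denom=12−3·4/15=56/5; d'=(20−3·-2/15)/(56/5)=51/28
row 4: denom=8−3·15/56=403/56; d'=(-60−3·51/28)/(403/56)=-282/31
back: M4=-282/31
back: M3=51/28−15/56·-282/31=132/31
back: M2=-2/15−4/15·132/31=-118/93
back: M1=-5/6−1/4·-118/93=-16/31
M: M0=0, M1=-16/31, M2=-118/93, M3=132/31, M4=-282/31, M5=0
seg 0: a=0, c=M0/2=0, d=(M1−M0)/(6·3)=-8/279, b=Δ0−h0·(2M0+M1)/6=39/31
seg 1: a=3, c=M1/2=-8/31, d=(M2−M1)/(6·3)=-35/837, b=Δ1−h1·(2M1+M2)/6=15/31
seg 2: a=1, c=M2/2=-59/93, d=(M3−M2)/(6·3)=257/837, b=Δ2−h2·(2M2+M3)/6=-68/31
seg 3: a=-3, c=M3/2=66/31, d=(M4−M3)/(6·3)=-23/31, b=Δ3−h3·(2M3+M4)/6=71/31
seg 4: a=3, c=M4/2=-141/31, d=(M5−M4)/(6·1)=47/31, b=Δ4−h4·(2M4+M5)/6=-154/31
t_q=49/4 → seg 4, τ=1/4; S=3+-154/31·τ+-141/31·τ²+47/31·τ³=2971/1984

  seg 0: a=0 b=39/31 c=0 d=-8/279
  seg 1: a=3 b=15/31 c=-8/31 d=-35/837
  seg 2: a=1 b=-68/31 c=-59/93 d=257/837
  seg 3: a=-3 b=71/31 c=66/31 d=-23/31
  seg 4: a=3 b=-154/31 c=-141/31 d=47/31
S(49/4) = 2971/1984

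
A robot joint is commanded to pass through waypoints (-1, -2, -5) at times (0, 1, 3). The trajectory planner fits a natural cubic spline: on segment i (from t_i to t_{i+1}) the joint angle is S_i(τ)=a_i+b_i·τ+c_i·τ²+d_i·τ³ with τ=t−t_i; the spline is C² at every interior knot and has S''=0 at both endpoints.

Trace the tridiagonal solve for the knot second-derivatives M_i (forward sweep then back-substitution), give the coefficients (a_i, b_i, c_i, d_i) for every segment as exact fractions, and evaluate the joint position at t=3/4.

  seg 0: a=-1 b=-11/12 c=0 d=-1/12
  seg 1: a=-2 b=-7/6 c=-1/4 d=1/24
S(3/4) = -441/256

Δ: Δ0=-1, Δ1=-3/2
row 1: diag=6, rhs=-3; c'=1/3, d'=-1/2
back: M1=-1/2
M: M0=0, M1=-1/2, M2=0
seg 0: a=-1, c=M0/2=0, d=(M1−M0)/(6·1)=-1/12, b=Δ0−h0·(2M0+M1)/6=-11/12
seg 1: a=-2, c=M1/2=-1/4, d=(M2−M1)/(6·2)=1/24, b=Δ1−h1·(2M1+M2)/6=-7/6
t_q=3/4 → seg 0, τ=3/4; S=-1+-11/12·τ+0·τ²+-1/12·τ³=-441/256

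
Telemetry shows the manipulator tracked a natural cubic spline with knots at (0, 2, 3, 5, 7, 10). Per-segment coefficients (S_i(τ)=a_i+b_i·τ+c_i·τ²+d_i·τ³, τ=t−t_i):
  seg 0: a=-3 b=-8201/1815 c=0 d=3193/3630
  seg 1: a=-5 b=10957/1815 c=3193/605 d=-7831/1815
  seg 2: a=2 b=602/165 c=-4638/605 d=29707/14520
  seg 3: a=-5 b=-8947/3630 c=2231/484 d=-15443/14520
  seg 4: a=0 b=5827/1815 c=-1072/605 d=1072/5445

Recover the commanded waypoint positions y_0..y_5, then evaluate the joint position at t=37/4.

y_0 = S_0(0) = a_0 = -3
y_1 = S_1(0) = a_1 = -5
y_2 = S_2(0) = a_2 = 2
y_3 = S_3(0) = a_3 = -5
y_4 = S_4(0) = a_4 = 0
y_5 = S_4(3) = -1
t_q=37/4 is in segment 4 (τ=9/4); S_4(τ)=60/121

y_0=-3 y_1=-5 y_2=2 y_3=-5 y_4=0 y_5=-1
S(37/4) = 60/121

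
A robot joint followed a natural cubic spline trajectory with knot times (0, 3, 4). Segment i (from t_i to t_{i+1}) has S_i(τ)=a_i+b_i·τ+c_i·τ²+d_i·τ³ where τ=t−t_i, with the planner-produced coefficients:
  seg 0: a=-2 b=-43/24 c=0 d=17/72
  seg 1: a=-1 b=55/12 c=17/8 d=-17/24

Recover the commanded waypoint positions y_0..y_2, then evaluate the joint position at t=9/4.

y_0 = S_0(0) = a_0 = -2
y_1 = S_1(0) = a_1 = -1
y_2 = S_1(1) = 5
t_q=9/4 is in segment 0 (τ=9/4); S_0(τ)=-1711/512

y_0=-2 y_1=-1 y_2=5
S(9/4) = -1711/512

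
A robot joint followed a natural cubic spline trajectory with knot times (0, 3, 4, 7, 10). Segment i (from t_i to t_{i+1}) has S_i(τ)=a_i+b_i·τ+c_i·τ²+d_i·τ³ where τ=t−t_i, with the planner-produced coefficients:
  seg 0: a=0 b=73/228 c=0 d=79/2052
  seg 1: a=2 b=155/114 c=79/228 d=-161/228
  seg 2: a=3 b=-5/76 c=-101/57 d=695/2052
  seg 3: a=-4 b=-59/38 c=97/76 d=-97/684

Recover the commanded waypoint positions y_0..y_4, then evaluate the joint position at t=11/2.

y_0=0 y_1=2 y_2=3 y_3=-4 y_4=-1
S(11/2) = 35/608

y_0 = S_0(0) = a_0 = 0
y_1 = S_1(0) = a_1 = 2
y_2 = S_2(0) = a_2 = 3
y_3 = S_3(0) = a_3 = -4
y_4 = S_3(3) = -1
t_q=11/2 is in segment 2 (τ=3/2); S_2(τ)=35/608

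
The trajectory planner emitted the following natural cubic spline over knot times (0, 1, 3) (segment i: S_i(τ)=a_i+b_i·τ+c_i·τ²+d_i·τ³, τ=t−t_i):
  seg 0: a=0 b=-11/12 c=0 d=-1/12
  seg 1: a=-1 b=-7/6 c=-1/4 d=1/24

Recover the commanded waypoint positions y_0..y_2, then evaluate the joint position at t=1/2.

y_0 = S_0(0) = a_0 = 0
y_1 = S_1(0) = a_1 = -1
y_2 = S_1(2) = -4
t_q=1/2 is in segment 0 (τ=1/2); S_0(τ)=-15/32

y_0=0 y_1=-1 y_2=-4
S(1/2) = -15/32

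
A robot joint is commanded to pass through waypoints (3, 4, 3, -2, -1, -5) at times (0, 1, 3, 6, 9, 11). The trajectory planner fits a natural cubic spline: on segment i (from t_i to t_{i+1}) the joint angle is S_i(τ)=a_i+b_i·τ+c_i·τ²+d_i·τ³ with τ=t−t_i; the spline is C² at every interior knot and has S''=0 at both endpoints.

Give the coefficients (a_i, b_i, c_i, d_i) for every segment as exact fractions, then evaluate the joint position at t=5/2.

Δ: Δ0=1, Δ1=-1/2, Δ2=-5/3, Δ3=1/3, Δ4=-2
row 1: diag=6, rhs=-9; c'=1/3, d'=-3/2
row 2: denom=10−2·1/3=28/3; d'=(-7−2·-3/2)/(28/3)=-3/7
row 3: denom=12−3·9/28=309/28; d'=(12−3·-3/7)/(309/28)=124/103
row 4: denom=10−3·28/103=946/103; d'=(-14−3·124/103)/(946/103)=-907/473
back: M4=-907/473
back: M3=124/103−28/103·-907/473=816/473
back: M2=-3/7−9/28·816/473=-465/473
back: M1=-3/2−1/3·-465/473=-1109/946
M: M0=0, M1=-1109/946, M2=-465/473, M3=816/473, M4=-907/473, M5=0
seg 0: a=3, c=M0/2=0, d=(M1−M0)/(6·1)=-1109/5676, b=Δ0−h0·(2M0+M1)/6=6785/5676
seg 1: a=4, c=M1/2=-1109/1892, d=(M2−M1)/(6·2)=179/11352, b=Δ1−h1·(2M1+M2)/6=1729/2838
seg 2: a=3, c=M2/2=-465/946, d=(M3−M2)/(6·3)=427/2838, b=Δ2−h2·(2M2+M3)/6=-2194/1419
seg 3: a=-2, c=M3/2=408/473, d=(M4−M3)/(6·3)=-1723/8514, b=Δ3−h3·(2M3+M4)/6=-1229/2838
seg 4: a=-1, c=M4/2=-907/946, d=(M5−M4)/(6·2)=907/5676, b=Δ4−h4·(2M4+M5)/6=-1024/1419
t_q=5/2 → seg 1, τ=3/2; S=4+1729/2838·τ+-1109/1892·τ²+179/11352·τ³=110439/30272

  seg 0: a=3 b=6785/5676 c=0 d=-1109/5676
  seg 1: a=4 b=1729/2838 c=-1109/1892 d=179/11352
  seg 2: a=3 b=-2194/1419 c=-465/946 d=427/2838
  seg 3: a=-2 b=-1229/2838 c=408/473 d=-1723/8514
  seg 4: a=-1 b=-1024/1419 c=-907/946 d=907/5676
S(5/2) = 110439/30272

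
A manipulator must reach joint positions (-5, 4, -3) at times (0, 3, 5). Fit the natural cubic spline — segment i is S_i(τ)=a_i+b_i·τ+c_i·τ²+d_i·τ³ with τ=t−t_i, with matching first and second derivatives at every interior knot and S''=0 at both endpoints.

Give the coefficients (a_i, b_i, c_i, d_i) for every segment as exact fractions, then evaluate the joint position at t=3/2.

  seg 0: a=-5 b=99/20 c=0 d=-13/60
  seg 1: a=4 b=-9/10 c=-39/20 d=13/40
S(3/2) = 271/160

Δ: Δ0=3, Δ1=-7/2
row 1: diag=10, rhs=-39; c'=1/5, d'=-39/10
back: M1=-39/10
M: M0=0, M1=-39/10, M2=0
seg 0: a=-5, c=M0/2=0, d=(M1−M0)/(6·3)=-13/60, b=Δ0−h0·(2M0+M1)/6=99/20
seg 1: a=4, c=M1/2=-39/20, d=(M2−M1)/(6·2)=13/40, b=Δ1−h1·(2M1+M2)/6=-9/10
t_q=3/2 → seg 0, τ=3/2; S=-5+99/20·τ+0·τ²+-13/60·τ³=271/160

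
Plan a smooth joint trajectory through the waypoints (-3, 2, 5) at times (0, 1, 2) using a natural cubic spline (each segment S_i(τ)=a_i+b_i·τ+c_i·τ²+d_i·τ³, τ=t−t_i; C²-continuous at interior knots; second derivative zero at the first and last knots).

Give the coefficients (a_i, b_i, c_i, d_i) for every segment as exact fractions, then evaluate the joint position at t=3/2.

  seg 0: a=-3 b=11/2 c=0 d=-1/2
  seg 1: a=2 b=4 c=-3/2 d=1/2
S(3/2) = 59/16

Δ: Δ0=5, Δ1=3
row 1: diag=4, rhs=-12; c'=1/4, d'=-3
back: M1=-3
M: M0=0, M1=-3, M2=0
seg 0: a=-3, c=M0/2=0, d=(M1−M0)/(6·1)=-1/2, b=Δ0−h0·(2M0+M1)/6=11/2
seg 1: a=2, c=M1/2=-3/2, d=(M2−M1)/(6·1)=1/2, b=Δ1−h1·(2M1+M2)/6=4
t_q=3/2 → seg 1, τ=1/2; S=2+4·τ+-3/2·τ²+1/2·τ³=59/16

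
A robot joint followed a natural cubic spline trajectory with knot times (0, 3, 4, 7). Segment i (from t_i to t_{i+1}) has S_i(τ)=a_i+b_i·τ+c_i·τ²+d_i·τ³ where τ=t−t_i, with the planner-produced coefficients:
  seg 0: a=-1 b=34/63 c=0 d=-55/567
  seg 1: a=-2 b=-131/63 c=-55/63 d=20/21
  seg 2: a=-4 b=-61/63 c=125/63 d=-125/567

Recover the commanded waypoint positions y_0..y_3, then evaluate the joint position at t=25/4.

y_0=-1 y_1=-2 y_2=-4 y_3=5
S(25/4) = 607/448

y_0 = S_0(0) = a_0 = -1
y_1 = S_1(0) = a_1 = -2
y_2 = S_2(0) = a_2 = -4
y_3 = S_2(3) = 5
t_q=25/4 is in segment 2 (τ=9/4); S_2(τ)=607/448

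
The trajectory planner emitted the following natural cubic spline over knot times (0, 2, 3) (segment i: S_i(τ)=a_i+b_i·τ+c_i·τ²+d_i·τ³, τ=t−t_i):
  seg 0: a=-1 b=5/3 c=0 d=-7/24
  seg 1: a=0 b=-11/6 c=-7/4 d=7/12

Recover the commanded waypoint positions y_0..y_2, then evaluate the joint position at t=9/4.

y_0 = S_0(0) = a_0 = -1
y_1 = S_1(0) = a_1 = 0
y_2 = S_1(1) = -3
t_q=9/4 is in segment 1 (τ=1/4); S_1(τ)=-143/256

y_0=-1 y_1=0 y_2=-3
S(9/4) = -143/256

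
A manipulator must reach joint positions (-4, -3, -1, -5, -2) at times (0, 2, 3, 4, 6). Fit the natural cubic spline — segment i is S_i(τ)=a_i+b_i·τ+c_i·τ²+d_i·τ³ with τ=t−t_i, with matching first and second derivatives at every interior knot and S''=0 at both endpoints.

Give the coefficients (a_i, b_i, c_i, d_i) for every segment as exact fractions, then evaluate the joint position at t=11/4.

  seg 0: a=-4 b=-43/66 c=0 d=19/66
  seg 1: a=-3 b=185/66 c=19/11 d=-167/66
  seg 2: a=-1 b=-4/3 c=-129/22 d=211/66
  seg 3: a=-5 b=-229/66 c=41/11 d=-41/66
S(11/4) = -1399/1408

Δ: Δ0=1/2, Δ1=2, Δ2=-4, Δ3=3/2
row 1: diag=6, rhs=9; c'=1/6, d'=3/2
row 2: denom=4−1·1/6=23/6; d'=(-36−1·3/2)/(23/6)=-225/23
row 3: denom=6−1·6/23=132/23; d'=(33−1·-225/23)/(132/23)=82/11
back: M3=82/11
back: M2=-225/23−6/23·82/11=-129/11
back: M1=3/2−1/6·-129/11=38/11
M: M0=0, M1=38/11, M2=-129/11, M3=82/11, M4=0
seg 0: a=-4, c=M0/2=0, d=(M1−M0)/(6·2)=19/66, b=Δ0−h0·(2M0+M1)/6=-43/66
seg 1: a=-3, c=M1/2=19/11, d=(M2−M1)/(6·1)=-167/66, b=Δ1−h1·(2M1+M2)/6=185/66
seg 2: a=-1, c=M2/2=-129/22, d=(M3−M2)/(6·1)=211/66, b=Δ2−h2·(2M2+M3)/6=-4/3
seg 3: a=-5, c=M3/2=41/11, d=(M4−M3)/(6·2)=-41/66, b=Δ3−h3·(2M3+M4)/6=-229/66
t_q=11/4 → seg 1, τ=3/4; S=-3+185/66·τ+19/11·τ²+-167/66·τ³=-1399/1408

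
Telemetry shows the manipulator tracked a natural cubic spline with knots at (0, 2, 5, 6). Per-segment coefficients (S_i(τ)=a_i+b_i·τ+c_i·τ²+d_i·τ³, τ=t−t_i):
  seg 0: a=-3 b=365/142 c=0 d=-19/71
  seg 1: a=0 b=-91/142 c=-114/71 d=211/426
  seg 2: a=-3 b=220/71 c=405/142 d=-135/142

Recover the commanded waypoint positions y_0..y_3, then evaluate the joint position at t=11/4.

y_0 = S_0(0) = a_0 = -3
y_1 = S_1(0) = a_1 = 0
y_2 = S_2(0) = a_2 = -3
y_3 = S_2(1) = 2
t_q=11/4 is in segment 1 (τ=3/4); S_1(τ)=-10677/9088

y_0=-3 y_1=0 y_2=-3 y_3=2
S(11/4) = -10677/9088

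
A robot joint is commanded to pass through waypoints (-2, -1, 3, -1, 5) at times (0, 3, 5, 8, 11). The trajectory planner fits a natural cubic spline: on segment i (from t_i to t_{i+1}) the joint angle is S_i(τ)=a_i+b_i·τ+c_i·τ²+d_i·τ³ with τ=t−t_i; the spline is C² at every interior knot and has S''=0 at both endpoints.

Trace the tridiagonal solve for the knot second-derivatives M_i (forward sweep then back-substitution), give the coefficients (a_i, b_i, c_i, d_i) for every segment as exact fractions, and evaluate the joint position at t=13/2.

  seg 0: a=-2 b=-167/354 c=0 d=95/1062
  seg 1: a=-1 b=344/177 c=95/118 d=-275/708
  seg 2: a=3 b=89/177 c=-90/59 d=485/1593
  seg 3: a=-1 b=-76/177 c=215/177 d=-215/1593
S(13/2) = 637/472

Δ: Δ0=1/3, Δ1=2, Δ2=-4/3, Δ3=2
row 1: diag=10, rhs=10; c'=1/5, d'=1
row 2: denom=10−2·1/5=48/5; d'=(-20−2·1)/(48/5)=-55/24
row 3: denom=12−3·5/16=177/16; d'=(20−3·-55/24)/(177/16)=430/177
back: M3=430/177
back: M2=-55/24−5/16·430/177=-180/59
back: M1=1−1/5·-180/59=95/59
M: M0=0, M1=95/59, M2=-180/59, M3=430/177, M4=0
seg 0: a=-2, c=M0/2=0, d=(M1−M0)/(6·3)=95/1062, b=Δ0−h0·(2M0+M1)/6=-167/354
seg 1: a=-1, c=M1/2=95/118, d=(M2−M1)/(6·2)=-275/708, b=Δ1−h1·(2M1+M2)/6=344/177
seg 2: a=3, c=M2/2=-90/59, d=(M3−M2)/(6·3)=485/1593, b=Δ2−h2·(2M2+M3)/6=89/177
seg 3: a=-1, c=M3/2=215/177, d=(M4−M3)/(6·3)=-215/1593, b=Δ3−h3·(2M3+M4)/6=-76/177
t_q=13/2 → seg 2, τ=3/2; S=3+89/177·τ+-90/59·τ²+485/1593·τ³=637/472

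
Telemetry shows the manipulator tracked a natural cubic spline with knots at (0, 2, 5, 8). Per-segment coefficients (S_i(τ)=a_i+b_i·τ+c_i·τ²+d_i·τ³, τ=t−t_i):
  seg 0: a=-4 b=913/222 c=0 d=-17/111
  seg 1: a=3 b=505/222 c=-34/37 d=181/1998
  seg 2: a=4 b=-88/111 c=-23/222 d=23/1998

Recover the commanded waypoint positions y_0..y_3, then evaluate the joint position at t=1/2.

y_0=-4 y_1=3 y_2=4 y_3=1
S(1/2) = -581/296

y_0 = S_0(0) = a_0 = -4
y_1 = S_1(0) = a_1 = 3
y_2 = S_2(0) = a_2 = 4
y_3 = S_2(3) = 1
t_q=1/2 is in segment 0 (τ=1/2); S_0(τ)=-581/296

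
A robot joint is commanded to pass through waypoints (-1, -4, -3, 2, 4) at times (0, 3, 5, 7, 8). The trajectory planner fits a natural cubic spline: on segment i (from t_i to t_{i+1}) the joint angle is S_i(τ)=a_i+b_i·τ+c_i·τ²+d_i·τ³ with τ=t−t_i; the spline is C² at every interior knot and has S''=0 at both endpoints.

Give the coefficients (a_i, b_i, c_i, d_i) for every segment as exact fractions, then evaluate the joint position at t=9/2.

  seg 0: a=-1 b=-67/52 c=0 d=5/156
  seg 1: a=-4 b=-11/26 c=15/52 d=9/104
  seg 2: a=-3 b=23/13 c=21/26 d=-23/104
  seg 3: a=2 b=61/26 c=-27/52 d=9/52
S(9/2) = -3073/832

Δ: Δ0=-1, Δ1=1/2, Δ2=5/2, Δ3=2
row 1: diag=10, rhs=9; c'=1/5, d'=9/10
row 2: denom=8−2·1/5=38/5; d'=(12−2·9/10)/(38/5)=51/38
row 3: denom=6−2·5/19=104/19; d'=(-3−2·51/38)/(104/19)=-27/26
back: M3=-27/26
back: M2=51/38−5/19·-27/26=21/13
back: M1=9/10−1/5·21/13=15/26
M: M0=0, M1=15/26, M2=21/13, M3=-27/26, M4=0
seg 0: a=-1, c=M0/2=0, d=(M1−M0)/(6·3)=5/156, b=Δ0−h0·(2M0+M1)/6=-67/52
seg 1: a=-4, c=M1/2=15/52, d=(M2−M1)/(6·2)=9/104, b=Δ1−h1·(2M1+M2)/6=-11/26
seg 2: a=-3, c=M2/2=21/26, d=(M3−M2)/(6·2)=-23/104, b=Δ2−h2·(2M2+M3)/6=23/13
seg 3: a=2, c=M3/2=-27/52, d=(M4−M3)/(6·1)=9/52, b=Δ3−h3·(2M3+M4)/6=61/26
t_q=9/2 → seg 1, τ=3/2; S=-4+-11/26·τ+15/52·τ²+9/104·τ³=-3073/832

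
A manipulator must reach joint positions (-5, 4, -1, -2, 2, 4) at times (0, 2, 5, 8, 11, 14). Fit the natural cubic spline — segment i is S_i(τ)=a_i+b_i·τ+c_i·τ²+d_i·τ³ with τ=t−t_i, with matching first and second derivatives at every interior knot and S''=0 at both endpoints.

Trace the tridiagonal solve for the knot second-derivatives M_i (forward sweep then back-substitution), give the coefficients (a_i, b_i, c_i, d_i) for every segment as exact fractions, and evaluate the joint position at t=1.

Δ: Δ0=9/2, Δ1=-5/3, Δ2=-1/3, Δ3=4/3, Δ4=2/3
row 1: diag=10, rhs=-37; c'=3/10, d'=-37/10
row 2: denom=12−3·3/10=111/10; d'=(8−3·-37/10)/(111/10)=191/111
row 3: denom=12−3·10/37=414/37; d'=(10−3·191/111)/(414/37)=179/414
row 4: denom=12−3·37/138=515/46; d'=(-4−3·179/414)/(515/46)=-731/1545
back: M4=-731/1545
back: M3=179/414−37/138·-731/1545=288/515
back: M2=191/111−10/37·288/515=485/309
back: M1=-37/10−3/10·485/309=-2148/515
M: M0=0, M1=-2148/515, M2=485/309, M3=288/515, M4=-731/1545, M5=0
seg 0: a=-5, c=M0/2=0, d=(M1−M0)/(6·2)=-179/515, b=Δ0−h0·(2M0+M1)/6=6067/1030
seg 1: a=4, c=M1/2=-1074/515, d=(M2−M1)/(6·3)=8869/27810, b=Δ1−h1·(2M1+M2)/6=1771/1030
seg 2: a=-1, c=M2/2=485/618, d=(M3−M2)/(6·3)=-1561/27810, b=Δ2−h2·(2M2+M3)/6=-1124/515
seg 3: a=-2, c=M3/2=144/515, d=(M4−M3)/(6·3)=-319/5562, b=Δ3−h3·(2M3+M4)/6=1041/1030
seg 4: a=2, c=M4/2=-731/3090, d=(M5−M4)/(6·3)=731/27810, b=Δ4−h4·(2M4+M5)/6=587/515
t_q=1 → seg 0, τ=1; S=-5+6067/1030·τ+0·τ²+-179/515·τ³=559/1030

  seg 0: a=-5 b=6067/1030 c=0 d=-179/515
  seg 1: a=4 b=1771/1030 c=-1074/515 d=8869/27810
  seg 2: a=-1 b=-1124/515 c=485/618 d=-1561/27810
  seg 3: a=-2 b=1041/1030 c=144/515 d=-319/5562
  seg 4: a=2 b=587/515 c=-731/3090 d=731/27810
S(1) = 559/1030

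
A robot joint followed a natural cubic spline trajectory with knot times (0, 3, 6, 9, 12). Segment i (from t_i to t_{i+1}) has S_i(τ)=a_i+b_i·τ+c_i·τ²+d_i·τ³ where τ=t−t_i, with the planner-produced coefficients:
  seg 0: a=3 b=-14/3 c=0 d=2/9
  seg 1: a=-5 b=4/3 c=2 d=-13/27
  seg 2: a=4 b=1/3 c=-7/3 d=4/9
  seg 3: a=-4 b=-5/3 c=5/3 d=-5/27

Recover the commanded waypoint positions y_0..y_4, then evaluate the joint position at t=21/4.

y_0 = S_0(0) = a_0 = 3
y_1 = S_1(0) = a_1 = -5
y_2 = S_2(0) = a_2 = 4
y_3 = S_3(0) = a_3 = -4
y_4 = S_3(3) = 1
t_q=21/4 is in segment 1 (τ=9/4); S_1(τ)=169/64

y_0=3 y_1=-5 y_2=4 y_3=-4 y_4=1
S(21/4) = 169/64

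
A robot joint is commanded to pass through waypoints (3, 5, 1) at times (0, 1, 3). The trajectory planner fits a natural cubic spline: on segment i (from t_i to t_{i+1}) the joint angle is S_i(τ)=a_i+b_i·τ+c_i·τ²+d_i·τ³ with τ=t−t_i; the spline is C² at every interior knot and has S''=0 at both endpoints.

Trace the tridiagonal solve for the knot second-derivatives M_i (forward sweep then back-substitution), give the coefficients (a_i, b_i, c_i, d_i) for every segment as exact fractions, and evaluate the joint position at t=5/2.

Δ: Δ0=2, Δ1=-2
row 1: diag=6, rhs=-24; c'=1/3, d'=-4
back: M1=-4
M: M0=0, M1=-4, M2=0
seg 0: a=3, c=M0/2=0, d=(M1−M0)/(6·1)=-2/3, b=Δ0−h0·(2M0+M1)/6=8/3
seg 1: a=5, c=M1/2=-2, d=(M2−M1)/(6·2)=1/3, b=Δ1−h1·(2M1+M2)/6=2/3
t_q=5/2 → seg 1, τ=3/2; S=5+2/3·τ+-2·τ²+1/3·τ³=21/8

  seg 0: a=3 b=8/3 c=0 d=-2/3
  seg 1: a=5 b=2/3 c=-2 d=1/3
S(5/2) = 21/8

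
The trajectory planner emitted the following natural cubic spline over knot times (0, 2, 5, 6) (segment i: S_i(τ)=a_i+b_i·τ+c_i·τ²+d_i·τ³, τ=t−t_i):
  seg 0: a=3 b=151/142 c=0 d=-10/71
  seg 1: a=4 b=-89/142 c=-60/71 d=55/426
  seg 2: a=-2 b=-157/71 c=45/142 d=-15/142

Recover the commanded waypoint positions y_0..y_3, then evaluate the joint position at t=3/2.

y_0 = S_0(0) = a_0 = 3
y_1 = S_1(0) = a_1 = 4
y_2 = S_2(0) = a_2 = -2
y_3 = S_2(1) = -4
t_q=3/2 is in segment 0 (τ=3/2); S_0(τ)=585/142

y_0=3 y_1=4 y_2=-2 y_3=-4
S(3/2) = 585/142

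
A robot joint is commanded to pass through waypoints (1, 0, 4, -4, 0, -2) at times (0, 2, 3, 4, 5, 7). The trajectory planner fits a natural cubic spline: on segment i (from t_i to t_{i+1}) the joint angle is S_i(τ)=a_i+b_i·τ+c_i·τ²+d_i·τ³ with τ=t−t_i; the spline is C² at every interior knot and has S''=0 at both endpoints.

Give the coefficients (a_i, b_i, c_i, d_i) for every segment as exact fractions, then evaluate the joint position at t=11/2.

  seg 0: a=1 b=-3453/986 c=0 d=370/493
  seg 1: a=0 b=5427/986 c=2220/493 d=-5923/986
  seg 2: a=4 b=-1731/493 c=-13329/986 d=307/34
  seg 3: a=-4 b=-3411/986 c=6690/493 d=-6025/986
  seg 4: a=0 b=2637/493 c=-4695/986 d=1565/1972
S(11/2) = 24977/15776

Δ: Δ0=-1/2, Δ1=4, Δ2=-8, Δ3=4, Δ4=-1
row 1: diag=6, rhs=27; c'=1/6, d'=9/2
row 2: denom=4−1·1/6=23/6; d'=(-72−1·9/2)/(23/6)=-459/23
row 3: denom=4−1·6/23=86/23; d'=(72−1·-459/23)/(86/23)=2115/86
row 4: denom=6−1·23/86=493/86; d'=(-30−1·2115/86)/(493/86)=-4695/493
back: M4=-4695/493
back: M3=2115/86−23/86·-4695/493=13380/493
back: M2=-459/23−6/23·13380/493=-13329/493
back: M1=9/2−1/6·-13329/493=4440/493
M: M0=0, M1=4440/493, M2=-13329/493, M3=13380/493, M4=-4695/493, M5=0
seg 0: a=1, c=M0/2=0, d=(M1−M0)/(6·2)=370/493, b=Δ0−h0·(2M0+M1)/6=-3453/986
seg 1: a=0, c=M1/2=2220/493, d=(M2−M1)/(6·1)=-5923/986, b=Δ1−h1·(2M1+M2)/6=5427/986
seg 2: a=4, c=M2/2=-13329/986, d=(M3−M2)/(6·1)=307/34, b=Δ2−h2·(2M2+M3)/6=-1731/493
seg 3: a=-4, c=M3/2=6690/493, d=(M4−M3)/(6·1)=-6025/986, b=Δ3−h3·(2M3+M4)/6=-3411/986
seg 4: a=0, c=M4/2=-4695/986, d=(M5−M4)/(6·2)=1565/1972, b=Δ4−h4·(2M4+M5)/6=2637/493
t_q=11/2 → seg 4, τ=1/2; S=0+2637/493·τ+-4695/986·τ²+1565/1972·τ³=24977/15776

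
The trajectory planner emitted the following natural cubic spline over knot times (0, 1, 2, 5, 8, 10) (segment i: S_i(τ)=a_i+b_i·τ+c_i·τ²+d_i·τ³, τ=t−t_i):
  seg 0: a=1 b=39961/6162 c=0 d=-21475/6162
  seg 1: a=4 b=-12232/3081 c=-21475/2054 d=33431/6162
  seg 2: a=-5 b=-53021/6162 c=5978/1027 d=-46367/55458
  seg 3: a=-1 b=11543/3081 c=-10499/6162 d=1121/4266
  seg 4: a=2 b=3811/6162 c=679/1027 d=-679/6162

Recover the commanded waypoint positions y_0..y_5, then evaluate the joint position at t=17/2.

y_0=1 y_1=4 y_2=-5 y_3=-1 y_4=2 y_5=5
S(17/2) = 40435/16432

y_0 = S_0(0) = a_0 = 1
y_1 = S_1(0) = a_1 = 4
y_2 = S_2(0) = a_2 = -5
y_3 = S_3(0) = a_3 = -1
y_4 = S_4(0) = a_4 = 2
y_5 = S_4(2) = 5
t_q=17/2 is in segment 4 (τ=1/2); S_4(τ)=40435/16432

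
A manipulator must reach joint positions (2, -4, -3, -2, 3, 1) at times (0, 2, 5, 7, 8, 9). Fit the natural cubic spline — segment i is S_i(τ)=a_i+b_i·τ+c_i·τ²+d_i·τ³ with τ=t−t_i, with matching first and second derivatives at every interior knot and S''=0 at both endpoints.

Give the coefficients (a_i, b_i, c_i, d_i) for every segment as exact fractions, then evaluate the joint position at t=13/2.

Δ: Δ0=-3, Δ1=1/3, Δ2=1/2, Δ3=5, Δ4=-2
row 1: diag=10, rhs=20; c'=3/10, d'=2
row 2: denom=10−3·3/10=91/10; d'=(1−3·2)/(91/10)=-50/91
row 3: denom=6−2·20/91=506/91; d'=(27−2·-50/91)/(506/91)=2557/506
row 4: denom=4−1·91/506=1933/506; d'=(-42−1·2557/506)/(1933/506)=-23809/1933
back: M4=-23809/1933
back: M3=2557/506−91/506·-23809/1933=14050/1933
back: M2=-50/91−20/91·14050/1933=-4150/1933
back: M1=2−3/10·-4150/1933=5111/1933
M: M0=0, M1=5111/1933, M2=-4150/1933, M3=14050/1933, M4=-23809/1933, M5=0
seg 0: a=2, c=M0/2=0, d=(M1−M0)/(6·2)=5111/23196, b=Δ0−h0·(2M0+M1)/6=-22508/5799
seg 1: a=-4, c=M1/2=5111/3866, d=(M2−M1)/(6·3)=-1029/3866, b=Δ1−h1·(2M1+M2)/6=-7175/5799
seg 2: a=-3, c=M2/2=-2075/1933, d=(M3−M2)/(6·2)=4550/5799, b=Δ2−h2·(2M2+M3)/6=-5701/11598
seg 3: a=-2, c=M3/2=7025/1933, d=(M4−M3)/(6·1)=-37859/11598, b=Δ3−h3·(2M3+M4)/6=53699/11598
seg 4: a=3, c=M4/2=-23809/3866, d=(M5−M4)/(6·1)=23809/11598, b=Δ4−h4·(2M4+M5)/6=12211/5799
t_q=13/2 → seg 2, τ=3/2; S=-3+-5701/11598·τ+-2075/1933·τ²+4550/5799·τ³=-27097/7732

  seg 0: a=2 b=-22508/5799 c=0 d=5111/23196
  seg 1: a=-4 b=-7175/5799 c=5111/3866 d=-1029/3866
  seg 2: a=-3 b=-5701/11598 c=-2075/1933 d=4550/5799
  seg 3: a=-2 b=53699/11598 c=7025/1933 d=-37859/11598
  seg 4: a=3 b=12211/5799 c=-23809/3866 d=23809/11598
S(13/2) = -27097/7732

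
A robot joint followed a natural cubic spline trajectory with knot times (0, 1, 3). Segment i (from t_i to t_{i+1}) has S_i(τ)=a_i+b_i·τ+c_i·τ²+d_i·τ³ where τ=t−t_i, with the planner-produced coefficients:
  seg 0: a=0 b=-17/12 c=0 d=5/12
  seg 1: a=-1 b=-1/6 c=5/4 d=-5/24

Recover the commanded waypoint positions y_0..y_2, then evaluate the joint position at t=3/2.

y_0=0 y_1=-1 y_2=2
S(3/2) = -51/64

y_0 = S_0(0) = a_0 = 0
y_1 = S_1(0) = a_1 = -1
y_2 = S_1(2) = 2
t_q=3/2 is in segment 1 (τ=1/2); S_1(τ)=-51/64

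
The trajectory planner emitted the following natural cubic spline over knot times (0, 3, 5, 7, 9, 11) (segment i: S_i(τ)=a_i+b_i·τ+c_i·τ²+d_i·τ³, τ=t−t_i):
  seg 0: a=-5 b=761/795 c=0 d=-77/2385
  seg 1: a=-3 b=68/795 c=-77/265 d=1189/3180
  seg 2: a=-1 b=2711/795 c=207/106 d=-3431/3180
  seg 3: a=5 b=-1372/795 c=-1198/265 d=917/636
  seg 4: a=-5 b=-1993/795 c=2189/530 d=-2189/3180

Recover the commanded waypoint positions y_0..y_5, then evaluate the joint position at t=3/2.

y_0=-5 y_1=-3 y_2=-1 y_3=5 y_4=-5 y_5=1
S(3/2) = -7787/2120

y_0 = S_0(0) = a_0 = -5
y_1 = S_1(0) = a_1 = -3
y_2 = S_2(0) = a_2 = -1
y_3 = S_3(0) = a_3 = 5
y_4 = S_4(0) = a_4 = -5
y_5 = S_4(2) = 1
t_q=3/2 is in segment 0 (τ=3/2); S_0(τ)=-7787/2120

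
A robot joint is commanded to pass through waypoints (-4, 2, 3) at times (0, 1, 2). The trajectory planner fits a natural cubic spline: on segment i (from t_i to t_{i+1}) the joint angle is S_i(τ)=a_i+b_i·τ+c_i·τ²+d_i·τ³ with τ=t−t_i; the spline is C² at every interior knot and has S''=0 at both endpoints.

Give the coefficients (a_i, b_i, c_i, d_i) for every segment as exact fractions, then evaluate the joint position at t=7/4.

Δ: Δ0=6, Δ1=1
row 1: diag=4, rhs=-30; c'=1/4, d'=-15/2
back: M1=-15/2
M: M0=0, M1=-15/2, M2=0
seg 0: a=-4, c=M0/2=0, d=(M1−M0)/(6·1)=-5/4, b=Δ0−h0·(2M0+M1)/6=29/4
seg 1: a=2, c=M1/2=-15/4, d=(M2−M1)/(6·1)=5/4, b=Δ1−h1·(2M1+M2)/6=7/2
t_q=7/4 → seg 1, τ=3/4; S=2+7/2·τ+-15/4·τ²+5/4·τ³=779/256

  seg 0: a=-4 b=29/4 c=0 d=-5/4
  seg 1: a=2 b=7/2 c=-15/4 d=5/4
S(7/4) = 779/256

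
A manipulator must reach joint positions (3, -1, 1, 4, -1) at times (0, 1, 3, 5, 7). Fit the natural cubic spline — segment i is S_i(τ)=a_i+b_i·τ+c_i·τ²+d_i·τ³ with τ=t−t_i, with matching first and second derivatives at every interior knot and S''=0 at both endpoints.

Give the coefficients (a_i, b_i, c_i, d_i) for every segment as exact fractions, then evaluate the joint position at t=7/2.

Δ: Δ0=-4, Δ1=1, Δ2=3/2, Δ3=-5/2
row 1: diag=6, rhs=30; c'=1/3, d'=5
row 2: denom=8−2·1/3=22/3; d'=(3−2·5)/(22/3)=-21/22
row 3: denom=8−2·3/11=82/11; d'=(-24−2·-21/22)/(82/11)=-243/82
back: M3=-243/82
back: M2=-21/22−3/11·-243/82=-6/41
back: M1=5−1/3·-6/41=207/41
M: M0=0, M1=207/41, M2=-6/41, M3=-243/82, M4=0
seg 0: a=3, c=M0/2=0, d=(M1−M0)/(6·1)=69/82, b=Δ0−h0·(2M0+M1)/6=-397/82
seg 1: a=-1, c=M1/2=207/82, d=(M2−M1)/(6·2)=-71/164, b=Δ1−h1·(2M1+M2)/6=-95/41
seg 2: a=1, c=M2/2=-3/41, d=(M3−M2)/(6·2)=-77/328, b=Δ2−h2·(2M2+M3)/6=106/41
seg 3: a=4, c=M3/2=-243/164, d=(M4−M3)/(6·2)=81/328, b=Δ3−h3·(2M3+M4)/6=-43/82
t_q=7/2 → seg 2, τ=1/2; S=1+106/41·τ+-3/41·τ²+-77/328·τ³=5891/2624

  seg 0: a=3 b=-397/82 c=0 d=69/82
  seg 1: a=-1 b=-95/41 c=207/82 d=-71/164
  seg 2: a=1 b=106/41 c=-3/41 d=-77/328
  seg 3: a=4 b=-43/82 c=-243/164 d=81/328
S(7/2) = 5891/2624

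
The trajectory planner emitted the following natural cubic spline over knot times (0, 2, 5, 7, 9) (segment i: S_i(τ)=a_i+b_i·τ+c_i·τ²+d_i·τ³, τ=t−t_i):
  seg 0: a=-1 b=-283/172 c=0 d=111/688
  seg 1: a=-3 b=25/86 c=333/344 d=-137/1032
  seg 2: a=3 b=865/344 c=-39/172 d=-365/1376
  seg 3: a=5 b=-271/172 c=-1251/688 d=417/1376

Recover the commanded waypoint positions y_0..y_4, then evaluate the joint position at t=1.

y_0 = S_0(0) = a_0 = -1
y_1 = S_1(0) = a_1 = -3
y_2 = S_2(0) = a_2 = 3
y_3 = S_3(0) = a_3 = 5
y_4 = S_3(2) = -3
t_q=1 is in segment 0 (τ=1); S_0(τ)=-1709/688

y_0=-1 y_1=-3 y_2=3 y_3=5 y_4=-3
S(1) = -1709/688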